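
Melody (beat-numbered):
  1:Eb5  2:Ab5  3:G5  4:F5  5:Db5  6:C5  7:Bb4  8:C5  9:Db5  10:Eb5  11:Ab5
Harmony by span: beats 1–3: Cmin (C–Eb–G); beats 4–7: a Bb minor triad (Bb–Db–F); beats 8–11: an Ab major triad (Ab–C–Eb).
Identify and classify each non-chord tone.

The harmony at that moment is C minor triad (C, Eb, G); Ab5 is not a chord tone.
It is approached by leap up from Eb5 and left by step down to G5.
Leap in, step out — an appoggiatura.
The harmony at that moment is Bb minor triad (Bb, Db, F); C5 is not a chord tone.
It is approached by step down from Db5 and left by step down to Bb4.
Step in, step out in the same direction — a passing tone.
The harmony at that moment is Ab major triad (Ab, C, Eb); Db5 is not a chord tone.
It is approached by step up from C5 and left by step up to Eb5.
Step in, step out in the same direction — a passing tone.

Ab5 (beat 2) — appoggiatura; C5 (beat 6) — passing tone; Db5 (beat 9) — passing tone.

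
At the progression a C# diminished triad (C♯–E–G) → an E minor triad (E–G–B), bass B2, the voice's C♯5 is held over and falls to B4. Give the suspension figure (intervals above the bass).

9–8 suspension.

At the second chord the bass is B2. The suspended C♯5 lies a ninth above the bass; after resolving down by step to B4, the interval above the bass becomes an octave.
Suspension figures are named by those two intervals: 9–8.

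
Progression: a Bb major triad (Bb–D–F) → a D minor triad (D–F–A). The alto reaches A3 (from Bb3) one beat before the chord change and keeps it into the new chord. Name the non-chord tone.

A3 is an anticipation.

The harmony at that moment is Bb major triad (Bb, D, F); A3 is not a chord tone.
It is approached by step down from Bb3 and then sustained as the same pitch into the next harmony.
Arriving early and becoming a chord tone when the harmony changes — an anticipation.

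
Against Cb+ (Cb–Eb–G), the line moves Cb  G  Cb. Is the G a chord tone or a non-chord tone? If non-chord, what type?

Cb augmented triad contains Cb, Eb, G; G is the fifth, so it is a chord tone.

Chord tone (the fifth of Cb augmented triad).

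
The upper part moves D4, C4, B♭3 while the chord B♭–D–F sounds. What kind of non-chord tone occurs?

The harmony at that moment is B♭ major triad (B♭, D, F); C4 is not a chord tone.
It is approached by step down from D4 and left by step down to B♭3.
Step in, step out in the same direction — a passing tone.

C4 is a passing tone.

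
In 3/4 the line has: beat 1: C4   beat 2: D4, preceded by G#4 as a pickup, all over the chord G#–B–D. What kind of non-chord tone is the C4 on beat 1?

The harmony at that moment is G# diminished triad (G#, B, D); C4 is not a chord tone.
It is approached by leap down from G#4 and left by step up to D4.
Leap in, step out, metrically accented — an appoggiatura.

Appoggiatura.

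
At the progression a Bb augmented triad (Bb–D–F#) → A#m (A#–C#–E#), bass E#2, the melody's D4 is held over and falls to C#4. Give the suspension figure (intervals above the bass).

At the second chord the bass is E#2. The suspended D4 lies a seventh above the bass; after resolving down by step to C#4, the interval above the bass becomes a sixth.
Suspension figures are named by those two intervals: 7–6.

7–6 suspension.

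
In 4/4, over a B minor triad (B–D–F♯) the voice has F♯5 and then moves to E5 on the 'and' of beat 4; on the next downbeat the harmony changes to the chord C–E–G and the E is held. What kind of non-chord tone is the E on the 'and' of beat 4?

Anticipation.

The harmony at that moment is B minor triad (B, D, F♯); E5 is not a chord tone.
It is approached by step down from F♯5 and then sustained as the same pitch into the next harmony.
Arriving early and becoming a chord tone when the harmony changes — an anticipation.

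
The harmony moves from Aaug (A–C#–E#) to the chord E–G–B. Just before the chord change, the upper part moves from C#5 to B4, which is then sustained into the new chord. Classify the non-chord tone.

B4 is an anticipation.

The harmony at that moment is A augmented triad (A, C#, E#); B4 is not a chord tone.
It is approached by step down from C#5 and then sustained as the same pitch into the next harmony.
Arriving early and becoming a chord tone when the harmony changes — an anticipation.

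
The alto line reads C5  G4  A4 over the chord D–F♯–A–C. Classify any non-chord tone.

G4 is an appoggiatura.

The harmony at that moment is D dominant seventh chord (D, F♯, A, C); G4 is not a chord tone.
It is approached by leap down from C5 and left by step up to A4.
Leap in, step out — an appoggiatura.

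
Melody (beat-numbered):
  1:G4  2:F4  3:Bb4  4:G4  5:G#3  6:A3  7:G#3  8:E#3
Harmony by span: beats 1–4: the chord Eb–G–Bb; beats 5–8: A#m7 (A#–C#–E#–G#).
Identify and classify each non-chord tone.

The harmony at that moment is Eb major triad (Eb, G, Bb); F4 is not a chord tone.
It is approached by step down from G4 and left by leap up to Bb4.
Step in, leap out — an escape tone.
The harmony at that moment is A# minor seventh chord (A#, C#, E#, G#); A3 is not a chord tone.
It is approached by step up from G#3 and left by step down to G#3.
Step away and step back to the same note — a neighbor tone (upper neighbor).

F4 (beat 2) — escape tone; A3 (beat 6) — neighbor tone.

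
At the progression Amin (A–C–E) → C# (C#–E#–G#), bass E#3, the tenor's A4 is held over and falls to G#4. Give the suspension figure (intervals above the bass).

4–3 suspension.

At the second chord the bass is E#3. The suspended A4 lies a fourth above the bass; after resolving down by step to G#4, the interval above the bass becomes a third.
Suspension figures are named by those two intervals: 4–3.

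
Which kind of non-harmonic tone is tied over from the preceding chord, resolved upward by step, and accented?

Retardation.

Approach: by preparation — the pitch is first a chord tone, then held (tied or repeated) while the harmony changes under it. Departure: up by step. Metric position: strong.
A prepared dissonance that resolves upward by step — a retardation. (The same figure resolving downward would be a suspension.)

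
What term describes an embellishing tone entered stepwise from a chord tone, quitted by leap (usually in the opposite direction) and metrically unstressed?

Approach: by step. Departure: by leap. Metric position: weak.
Step in, leap out, from a weak position — an escape tone (échappée). (It is the mirror image of the appoggiatura, which leaps in and steps out on a strong beat.)

Escape tone.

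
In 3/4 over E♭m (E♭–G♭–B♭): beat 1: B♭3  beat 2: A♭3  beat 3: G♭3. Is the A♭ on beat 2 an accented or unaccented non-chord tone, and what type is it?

Unaccented passing tone.

The harmony at that moment is E♭ minor triad (E♭, G♭, B♭); A♭3 is not a chord tone.
It is approached by step down from B♭3 and left by step down to G♭3.
Step in, step out in the same direction — a passing tone.
It falls on a weak beat, so it is unaccented.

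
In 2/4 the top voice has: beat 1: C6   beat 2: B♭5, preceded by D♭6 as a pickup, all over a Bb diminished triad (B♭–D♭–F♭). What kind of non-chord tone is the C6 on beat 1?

Passing tone.

The harmony at that moment is B♭ diminished triad (B♭, D♭, F♭); C6 is not a chord tone.
It is approached by step down from D♭6 and left by step down to B♭5.
Step in, step out in the same direction — a passing tone.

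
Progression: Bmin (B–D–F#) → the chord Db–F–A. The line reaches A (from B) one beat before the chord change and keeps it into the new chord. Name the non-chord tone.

A is an anticipation.

The harmony at that moment is B minor triad (B, D, F#); A is not a chord tone.
It is approached by step down from B and then sustained as the same pitch into the next harmony.
Arriving early and becoming a chord tone when the harmony changes — an anticipation.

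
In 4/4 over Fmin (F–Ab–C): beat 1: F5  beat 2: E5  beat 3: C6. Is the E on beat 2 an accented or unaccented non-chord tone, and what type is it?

The harmony at that moment is F minor triad (F, Ab, C); E5 is not a chord tone.
It is approached by step down from F5 and left by leap up to C6.
Step in, leap out — an escape tone.
It falls on a weak beat, so it is unaccented.

Unaccented escape tone.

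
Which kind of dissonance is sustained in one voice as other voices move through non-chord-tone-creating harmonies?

Approach: none. Departure: none — a single pitch is sustained while the chords change around it, passing through harmonies that do not contain it.
No melodic motion at all; the dissonance is created entirely by the moving harmonies against the stationary note — a pedal tone (pedal point).

Pedal tone.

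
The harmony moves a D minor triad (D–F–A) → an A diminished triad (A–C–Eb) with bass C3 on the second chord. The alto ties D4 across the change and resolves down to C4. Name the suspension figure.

At the second chord the bass is C3. The suspended D4 lies a ninth above the bass; after resolving down by step to C4, the interval above the bass becomes an octave.
Suspension figures are named by those two intervals: 9–8.

9–8 suspension.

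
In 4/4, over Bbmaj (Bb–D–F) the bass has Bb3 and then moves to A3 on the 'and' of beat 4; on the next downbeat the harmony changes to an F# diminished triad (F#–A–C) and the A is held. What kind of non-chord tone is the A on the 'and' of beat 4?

Anticipation.

The harmony at that moment is Bb major triad (Bb, D, F); A3 is not a chord tone.
It is approached by step down from Bb3 and then sustained as the same pitch into the next harmony.
Arriving early and becoming a chord tone when the harmony changes — an anticipation.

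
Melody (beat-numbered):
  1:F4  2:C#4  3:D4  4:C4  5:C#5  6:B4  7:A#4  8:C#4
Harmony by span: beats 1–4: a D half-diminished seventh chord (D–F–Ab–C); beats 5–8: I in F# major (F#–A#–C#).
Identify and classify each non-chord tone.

C#4 (beat 2) — appoggiatura; B4 (beat 6) — passing tone.

The harmony at that moment is D half-diminished seventh chord (D, F, Ab, C); C#4 is not a chord tone.
It is approached by leap down from F4 and left by step up to D4.
Leap in, step out — an appoggiatura.
The harmony at that moment is F# major triad (F#, A#, C#); B4 is not a chord tone.
It is approached by step down from C#5 and left by step down to A#4.
Step in, step out in the same direction — a passing tone.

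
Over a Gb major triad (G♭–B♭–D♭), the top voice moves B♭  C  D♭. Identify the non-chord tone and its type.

C is a passing tone.

The harmony at that moment is G♭ major triad (G♭, B♭, D♭); C is not a chord tone.
It is approached by step up from B♭ and left by step up to D♭.
Step in, step out in the same direction — a passing tone.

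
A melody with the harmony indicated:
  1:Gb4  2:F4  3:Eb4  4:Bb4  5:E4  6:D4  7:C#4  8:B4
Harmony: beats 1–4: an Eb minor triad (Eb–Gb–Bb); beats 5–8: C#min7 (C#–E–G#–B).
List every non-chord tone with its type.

F4 (beat 2) — passing tone; D4 (beat 6) — passing tone.

The harmony at that moment is Eb minor triad (Eb, Gb, Bb); F4 is not a chord tone.
It is approached by step down from Gb4 and left by step down to Eb4.
Step in, step out in the same direction — a passing tone.
The harmony at that moment is C# minor seventh chord (C#, E, G#, B); D4 is not a chord tone.
It is approached by step down from E4 and left by step down to C#4.
Step in, step out in the same direction — a passing tone.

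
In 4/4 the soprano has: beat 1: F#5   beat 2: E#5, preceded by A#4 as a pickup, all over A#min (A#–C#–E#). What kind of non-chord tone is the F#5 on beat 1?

Appoggiatura.

The harmony at that moment is A# minor triad (A#, C#, E#); F#5 is not a chord tone.
It is approached by leap up from A#4 and left by step down to E#5.
Leap in, step out, metrically accented — an appoggiatura.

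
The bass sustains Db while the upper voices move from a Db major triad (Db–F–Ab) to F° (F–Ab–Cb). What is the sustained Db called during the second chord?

Pedal tone (pedal point).

The harmony at that moment is F diminished triad (F, Ab, Cb); Db is not a chord tone.
It is held over (the same pitch as the preceding Db) and then sustained as the same pitch into the next harmony.
Sustained through a change of harmony — a pedal tone.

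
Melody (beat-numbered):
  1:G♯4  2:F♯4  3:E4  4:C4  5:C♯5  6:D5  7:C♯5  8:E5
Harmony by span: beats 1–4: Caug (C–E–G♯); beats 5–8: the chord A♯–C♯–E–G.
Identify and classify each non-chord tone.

F♯4 (beat 2) — passing tone; D5 (beat 6) — neighbor tone.

The harmony at that moment is C augmented triad (C, E, G♯); F♯4 is not a chord tone.
It is approached by step down from G♯4 and left by step down to E4.
Step in, step out in the same direction — a passing tone.
The harmony at that moment is A♯ diminished seventh chord (A♯, C♯, E, G); D5 is not a chord tone.
It is approached by step up from C♯5 and left by step down to C♯5.
Step away and step back to the same note — a neighbor tone (upper neighbor).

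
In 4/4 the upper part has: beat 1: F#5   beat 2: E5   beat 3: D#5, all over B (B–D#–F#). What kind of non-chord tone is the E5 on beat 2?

Passing tone.

The harmony at that moment is B major triad (B, D#, F#); E5 is not a chord tone.
It is approached by step down from F#5 and left by step down to D#5.
Step in, step out in the same direction — a passing tone.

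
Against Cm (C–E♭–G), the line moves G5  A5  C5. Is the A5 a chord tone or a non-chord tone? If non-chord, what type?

Non-chord tone — an escape tone.

The harmony at that moment is C minor triad (C, E♭, G); A5 is not a chord tone.
It is approached by step up from G5 and left by leap down to C5.
Step in, leap out — an escape tone.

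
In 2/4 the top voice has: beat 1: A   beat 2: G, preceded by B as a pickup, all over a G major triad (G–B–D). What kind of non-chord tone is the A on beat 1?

The harmony at that moment is G major triad (G, B, D); A is not a chord tone.
It is approached by step down from B and left by step down to G.
Step in, step out in the same direction — a passing tone.

Passing tone.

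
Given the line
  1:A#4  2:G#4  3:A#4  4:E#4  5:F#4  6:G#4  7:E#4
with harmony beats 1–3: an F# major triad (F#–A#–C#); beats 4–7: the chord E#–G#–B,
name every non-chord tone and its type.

The harmony at that moment is F# major triad (F#, A#, C#); G#4 is not a chord tone.
It is approached by step down from A#4 and left by step up to A#4.
Step away and step back to the same note — a neighbor tone (lower neighbor).
The harmony at that moment is E# diminished triad (E#, G#, B); F#4 is not a chord tone.
It is approached by step up from E#4 and left by step up to G#4.
Step in, step out in the same direction — a passing tone.

G#4 (beat 2) — neighbor tone; F#4 (beat 5) — passing tone.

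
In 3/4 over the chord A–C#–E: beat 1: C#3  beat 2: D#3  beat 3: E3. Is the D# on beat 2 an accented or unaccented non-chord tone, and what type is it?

The harmony at that moment is A major triad (A, C#, E); D#3 is not a chord tone.
It is approached by step up from C#3 and left by step up to E3.
Step in, step out in the same direction — a passing tone.
It falls on a weak beat, so it is unaccented.

Unaccented passing tone.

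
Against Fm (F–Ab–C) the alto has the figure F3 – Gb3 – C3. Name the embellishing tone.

Gb3 is an escape tone.

The harmony at that moment is F minor triad (F, Ab, C); Gb3 is not a chord tone.
It is approached by step up from F3 and left by leap down to C3.
Step in, leap out — an escape tone.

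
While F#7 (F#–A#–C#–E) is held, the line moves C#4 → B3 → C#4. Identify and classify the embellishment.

B3 is a neighbor tone.

The harmony at that moment is F# dominant seventh chord (F#, A#, C#, E); B3 is not a chord tone.
It is approached by step down from C#4 and left by step up to C#4.
Step away and step back to the same note — a neighbor tone (lower neighbor).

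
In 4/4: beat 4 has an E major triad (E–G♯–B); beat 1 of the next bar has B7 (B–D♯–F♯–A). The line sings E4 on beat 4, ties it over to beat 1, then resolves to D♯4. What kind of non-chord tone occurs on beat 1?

Suspension.

The harmony at that moment is B dominant seventh chord (B, D♯, F♯, A); E4 is not a chord tone.
It is held over (the same pitch as the preceding E4) and left by step down to D♯4.
Held over from the previous chord and resolving down by step — a suspension.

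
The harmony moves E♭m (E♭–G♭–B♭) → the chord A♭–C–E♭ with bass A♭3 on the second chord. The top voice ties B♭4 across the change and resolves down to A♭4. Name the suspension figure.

At the second chord the bass is A♭3. The suspended B♭4 lies a ninth above the bass; after resolving down by step to A♭4, the interval above the bass becomes an octave.
Suspension figures are named by those two intervals: 9–8.

9–8 suspension.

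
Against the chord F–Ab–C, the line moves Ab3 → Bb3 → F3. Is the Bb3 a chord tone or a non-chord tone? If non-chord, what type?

Non-chord tone — an escape tone.

The harmony at that moment is F minor triad (F, Ab, C); Bb3 is not a chord tone.
It is approached by step up from Ab3 and left by leap down to F3.
Step in, leap out — an escape tone.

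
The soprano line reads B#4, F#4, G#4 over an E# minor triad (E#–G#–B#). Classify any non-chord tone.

F#4 is an appoggiatura.

The harmony at that moment is E# minor triad (E#, G#, B#); F#4 is not a chord tone.
It is approached by leap down from B#4 and left by step up to G#4.
Leap in, step out — an appoggiatura.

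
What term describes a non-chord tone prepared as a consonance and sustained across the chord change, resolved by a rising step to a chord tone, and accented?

Approach: by preparation — the pitch is first a chord tone, then held (tied or repeated) while the harmony changes under it. Departure: up by step. Metric position: strong.
A prepared dissonance that resolves upward by step — a retardation. (The same figure resolving downward would be a suspension.)

Retardation.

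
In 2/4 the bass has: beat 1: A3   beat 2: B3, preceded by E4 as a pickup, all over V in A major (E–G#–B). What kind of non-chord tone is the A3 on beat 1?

Appoggiatura.

The harmony at that moment is E major triad (E, G#, B); A3 is not a chord tone.
It is approached by leap down from E4 and left by step up to B3.
Leap in, step out, metrically accented — an appoggiatura.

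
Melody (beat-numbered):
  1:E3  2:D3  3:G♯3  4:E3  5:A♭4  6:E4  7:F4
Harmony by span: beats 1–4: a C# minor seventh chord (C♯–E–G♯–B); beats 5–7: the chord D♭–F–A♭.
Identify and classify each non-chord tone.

D3 (beat 2) — escape tone; E4 (beat 6) — appoggiatura.

The harmony at that moment is C♯ minor seventh chord (C♯, E, G♯, B); D3 is not a chord tone.
It is approached by step down from E3 and left by leap up to G♯3.
Step in, leap out — an escape tone.
The harmony at that moment is D♭ major triad (D♭, F, A♭); E4 is not a chord tone.
It is approached by leap down from A♭4 and left by step up to F4.
Leap in, step out — an appoggiatura.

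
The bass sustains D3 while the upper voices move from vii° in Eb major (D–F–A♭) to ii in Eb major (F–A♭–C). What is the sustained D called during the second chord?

The harmony at that moment is F minor triad (F, A♭, C); D3 is not a chord tone.
It is held over (the same pitch as the preceding D3) and then sustained as the same pitch into the next harmony.
Sustained through a change of harmony — a pedal tone.

Pedal tone (pedal point).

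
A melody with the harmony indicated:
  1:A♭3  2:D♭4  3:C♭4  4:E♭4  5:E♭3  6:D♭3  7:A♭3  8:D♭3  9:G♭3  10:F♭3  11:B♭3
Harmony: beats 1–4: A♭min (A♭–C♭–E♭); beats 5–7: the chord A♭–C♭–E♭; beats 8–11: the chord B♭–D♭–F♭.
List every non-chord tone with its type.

The harmony at that moment is A♭ minor triad (A♭, C♭, E♭); D♭4 is not a chord tone.
It is approached by leap up from A♭3 and left by step down to C♭4.
Leap in, step out — an appoggiatura.
The harmony at that moment is A♭ minor triad (A♭, C♭, E♭); D♭3 is not a chord tone.
It is approached by step down from E♭3 and left by leap up to A♭3.
Step in, leap out — an escape tone.
The harmony at that moment is B♭ diminished triad (B♭, D♭, F♭); G♭3 is not a chord tone.
It is approached by leap up from D♭3 and left by step down to F♭3.
Leap in, step out — an appoggiatura.

D♭4 (beat 2) — appoggiatura; D♭3 (beat 6) — escape tone; G♭3 (beat 9) — appoggiatura.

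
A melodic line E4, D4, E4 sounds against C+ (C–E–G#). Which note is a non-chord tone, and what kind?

D4 is a neighbor tone.

The harmony at that moment is C augmented triad (C, E, G#); D4 is not a chord tone.
It is approached by step down from E4 and left by step up to E4.
Step away and step back to the same note — a neighbor tone (lower neighbor).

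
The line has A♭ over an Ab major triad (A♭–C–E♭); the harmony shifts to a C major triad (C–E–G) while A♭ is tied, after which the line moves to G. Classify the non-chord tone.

The harmony at that moment is C major triad (C, E, G); A♭ is not a chord tone.
It is held over (the same pitch as the preceding A♭) and left by step down to G.
Held over from the previous chord and resolving down by step — a suspension.

A♭ is a suspension.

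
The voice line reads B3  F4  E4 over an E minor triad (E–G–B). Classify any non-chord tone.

F4 is an appoggiatura.

The harmony at that moment is E minor triad (E, G, B); F4 is not a chord tone.
It is approached by leap up from B3 and left by step down to E4.
Leap in, step out — an appoggiatura.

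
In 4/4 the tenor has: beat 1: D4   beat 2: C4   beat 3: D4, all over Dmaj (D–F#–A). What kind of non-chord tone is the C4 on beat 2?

The harmony at that moment is D major triad (D, F#, A); C4 is not a chord tone.
It is approached by step down from D4 and left by step up to D4.
Step away and step back to the same note — a neighbor tone (lower neighbor).

Lower neighbor tone.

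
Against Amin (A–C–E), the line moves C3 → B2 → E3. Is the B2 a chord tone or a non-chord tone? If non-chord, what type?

The harmony at that moment is A minor triad (A, C, E); B2 is not a chord tone.
It is approached by step down from C3 and left by leap up to E3.
Step in, leap out — an escape tone.

Non-chord tone — an escape tone.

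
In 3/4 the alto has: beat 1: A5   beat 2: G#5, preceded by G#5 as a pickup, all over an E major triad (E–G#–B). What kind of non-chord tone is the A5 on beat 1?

Upper neighbor tone.

The harmony at that moment is E major triad (E, G#, B); A5 is not a chord tone.
It is approached by step up from G#5 and left by step down to G#5.
Step away and step back to the same note — a neighbor tone (upper neighbor).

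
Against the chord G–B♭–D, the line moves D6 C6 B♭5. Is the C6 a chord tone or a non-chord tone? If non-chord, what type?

The harmony at that moment is G minor triad (G, B♭, D); C6 is not a chord tone.
It is approached by step down from D6 and left by step down to B♭5.
Step in, step out in the same direction — a passing tone.

Non-chord tone — a passing tone.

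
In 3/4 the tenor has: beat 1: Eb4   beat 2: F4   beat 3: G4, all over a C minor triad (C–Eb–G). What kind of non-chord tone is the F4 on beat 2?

The harmony at that moment is C minor triad (C, Eb, G); F4 is not a chord tone.
It is approached by step up from Eb4 and left by step up to G4.
Step in, step out in the same direction — a passing tone.

Passing tone.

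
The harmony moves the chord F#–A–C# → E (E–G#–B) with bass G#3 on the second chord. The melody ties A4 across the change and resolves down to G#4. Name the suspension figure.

At the second chord the bass is G#3. The suspended A4 lies a ninth above the bass; after resolving down by step to G#4, the interval above the bass becomes an octave.
Suspension figures are named by those two intervals: 9–8.

9–8 suspension.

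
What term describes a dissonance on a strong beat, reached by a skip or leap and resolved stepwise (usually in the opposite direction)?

Appoggiatura.

Approach: by leap. Departure: by step. Metric position: strong.
Leap in, step out, in a metrically strong position — an appoggiatura. (It is the mirror image of the escape tone, which steps in and leaps out from a weak position.)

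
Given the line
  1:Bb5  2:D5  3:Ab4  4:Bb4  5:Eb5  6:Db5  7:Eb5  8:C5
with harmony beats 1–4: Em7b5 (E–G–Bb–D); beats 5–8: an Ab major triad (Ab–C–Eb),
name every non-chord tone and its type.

The harmony at that moment is E half-diminished seventh chord (E, G, Bb, D); Ab4 is not a chord tone.
It is approached by leap down from D5 and left by step up to Bb4.
Leap in, step out — an appoggiatura.
The harmony at that moment is Ab major triad (Ab, C, Eb); Db5 is not a chord tone.
It is approached by step down from Eb5 and left by step up to Eb5.
Step away and step back to the same note — a neighbor tone (lower neighbor).

Ab4 (beat 3) — appoggiatura; Db5 (beat 6) — neighbor tone.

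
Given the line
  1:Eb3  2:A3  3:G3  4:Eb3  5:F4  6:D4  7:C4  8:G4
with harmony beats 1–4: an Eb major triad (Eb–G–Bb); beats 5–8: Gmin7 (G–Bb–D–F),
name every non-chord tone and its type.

The harmony at that moment is Eb major triad (Eb, G, Bb); A3 is not a chord tone.
It is approached by leap up from Eb3 and left by step down to G3.
Leap in, step out — an appoggiatura.
The harmony at that moment is G minor seventh chord (G, Bb, D, F); C4 is not a chord tone.
It is approached by step down from D4 and left by leap up to G4.
Step in, leap out — an escape tone.

A3 (beat 2) — appoggiatura; C4 (beat 7) — escape tone.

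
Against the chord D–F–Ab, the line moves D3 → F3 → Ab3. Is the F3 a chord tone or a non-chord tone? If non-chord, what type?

D diminished triad contains D, F, Ab; F is the third, so it is a chord tone.

Chord tone (the third of D diminished triad).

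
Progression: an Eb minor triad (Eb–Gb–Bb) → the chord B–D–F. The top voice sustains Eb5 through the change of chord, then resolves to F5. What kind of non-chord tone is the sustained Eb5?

The harmony at that moment is B diminished triad (B, D, F); Eb5 is not a chord tone.
It is held over (the same pitch as the preceding Eb5) and left by step up to F5.
Held over from the previous chord and resolving up by step — a retardation.

Eb5 is a retardation.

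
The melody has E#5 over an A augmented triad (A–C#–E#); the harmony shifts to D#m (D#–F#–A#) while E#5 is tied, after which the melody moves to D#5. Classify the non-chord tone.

The harmony at that moment is D# minor triad (D#, F#, A#); E#5 is not a chord tone.
It is held over (the same pitch as the preceding E#5) and left by step down to D#5.
Held over from the previous chord and resolving down by step — a suspension.

E#5 is a suspension.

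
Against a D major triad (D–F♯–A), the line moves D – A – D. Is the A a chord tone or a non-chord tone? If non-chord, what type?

D major triad contains D, F♯, A; A is the fifth, so it is a chord tone.

Chord tone (the fifth of D major triad).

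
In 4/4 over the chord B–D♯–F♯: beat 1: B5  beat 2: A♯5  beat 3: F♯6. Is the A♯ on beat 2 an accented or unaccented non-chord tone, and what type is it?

The harmony at that moment is B major triad (B, D♯, F♯); A♯5 is not a chord tone.
It is approached by step down from B5 and left by leap up to F♯6.
Step in, leap out — an escape tone.
It falls on a weak beat, so it is unaccented.

Unaccented escape tone.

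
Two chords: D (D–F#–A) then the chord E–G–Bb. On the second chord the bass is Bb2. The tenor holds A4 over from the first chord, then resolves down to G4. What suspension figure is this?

At the second chord the bass is Bb2. The suspended A4 lies a seventh above the bass; after resolving down by step to G4, the interval above the bass becomes a sixth.
Suspension figures are named by those two intervals: 7–6.

7–6 suspension.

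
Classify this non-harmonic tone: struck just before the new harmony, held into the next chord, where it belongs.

Approach: ahead of the chord change (typically by step), so it is dissonant against the current harmony. Departure: none — the same pitch is restated or held and is a chord tone of the new harmony.
Dissonant first, consonant once the harmony catches up: the note simply arrives early — an anticipation. (The reverse timing, consonant first and dissonant after the change, would be a suspension or retardation.)

Anticipation.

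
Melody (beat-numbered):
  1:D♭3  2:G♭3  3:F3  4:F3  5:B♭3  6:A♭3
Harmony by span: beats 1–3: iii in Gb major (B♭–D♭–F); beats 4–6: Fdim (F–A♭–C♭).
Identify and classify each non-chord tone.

G♭3 (beat 2) — appoggiatura; B♭3 (beat 5) — appoggiatura.

The harmony at that moment is B♭ minor triad (B♭, D♭, F); G♭3 is not a chord tone.
It is approached by leap up from D♭3 and left by step down to F3.
Leap in, step out — an appoggiatura.
The harmony at that moment is F diminished triad (F, A♭, C♭); B♭3 is not a chord tone.
It is approached by leap up from F3 and left by step down to A♭3.
Leap in, step out — an appoggiatura.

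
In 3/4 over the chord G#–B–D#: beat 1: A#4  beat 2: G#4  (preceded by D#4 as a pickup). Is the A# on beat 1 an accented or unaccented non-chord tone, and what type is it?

Accented appoggiatura.

The harmony at that moment is G# minor triad (G#, B, D#); A#4 is not a chord tone.
It is approached by leap up from D#4 and left by step down to G#4.
Leap in, step out — an appoggiatura.
It falls on the downbeat, so it is accented.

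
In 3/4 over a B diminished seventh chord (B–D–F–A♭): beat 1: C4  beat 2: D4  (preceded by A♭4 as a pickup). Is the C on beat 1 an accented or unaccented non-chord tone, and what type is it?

The harmony at that moment is B diminished seventh chord (B, D, F, A♭); C4 is not a chord tone.
It is approached by leap down from A♭4 and left by step up to D4.
Leap in, step out — an appoggiatura.
It falls on the downbeat, so it is accented.

Accented appoggiatura.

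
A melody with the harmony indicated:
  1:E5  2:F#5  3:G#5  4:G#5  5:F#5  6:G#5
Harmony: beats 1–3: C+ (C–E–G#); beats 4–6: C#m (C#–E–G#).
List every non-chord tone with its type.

The harmony at that moment is C augmented triad (C, E, G#); F#5 is not a chord tone.
It is approached by step up from E5 and left by step up to G#5.
Step in, step out in the same direction — a passing tone.
The harmony at that moment is C# minor triad (C#, E, G#); F#5 is not a chord tone.
It is approached by step down from G#5 and left by step up to G#5.
Step away and step back to the same note — a neighbor tone (lower neighbor).

F#5 (beat 2) — passing tone; F#5 (beat 5) — neighbor tone.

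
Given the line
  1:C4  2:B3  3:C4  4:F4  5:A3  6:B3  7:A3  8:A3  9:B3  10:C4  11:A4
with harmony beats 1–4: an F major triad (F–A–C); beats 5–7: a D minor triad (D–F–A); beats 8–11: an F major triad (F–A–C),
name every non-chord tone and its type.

B3 (beat 2) — neighbor tone; B3 (beat 6) — neighbor tone; B3 (beat 9) — passing tone.

The harmony at that moment is F major triad (F, A, C); B3 is not a chord tone.
It is approached by step down from C4 and left by step up to C4.
Step away and step back to the same note — a neighbor tone (lower neighbor).
The harmony at that moment is D minor triad (D, F, A); B3 is not a chord tone.
It is approached by step up from A3 and left by step down to A3.
Step away and step back to the same note — a neighbor tone (upper neighbor).
The harmony at that moment is F major triad (F, A, C); B3 is not a chord tone.
It is approached by step up from A3 and left by step up to C4.
Step in, step out in the same direction — a passing tone.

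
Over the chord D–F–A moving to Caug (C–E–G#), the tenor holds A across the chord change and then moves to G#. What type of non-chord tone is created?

A is a suspension.

The harmony at that moment is C augmented triad (C, E, G#); A is not a chord tone.
It is held over (the same pitch as the preceding A) and left by step down to G#.
Held over from the previous chord and resolving down by step — a suspension.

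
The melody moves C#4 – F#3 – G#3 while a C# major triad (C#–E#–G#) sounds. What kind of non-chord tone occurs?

F#3 is an appoggiatura.

The harmony at that moment is C# major triad (C#, E#, G#); F#3 is not a chord tone.
It is approached by leap down from C#4 and left by step up to G#3.
Leap in, step out — an appoggiatura.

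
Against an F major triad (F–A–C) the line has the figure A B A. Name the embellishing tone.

B is a neighbor tone.

The harmony at that moment is F major triad (F, A, C); B is not a chord tone.
It is approached by step up from A and left by step down to A.
Step away and step back to the same note — a neighbor tone (upper neighbor).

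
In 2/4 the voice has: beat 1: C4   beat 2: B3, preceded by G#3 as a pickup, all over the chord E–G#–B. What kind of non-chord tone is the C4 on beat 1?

The harmony at that moment is E major triad (E, G#, B); C4 is not a chord tone.
It is approached by leap up from G#3 and left by step down to B3.
Leap in, step out, metrically accented — an appoggiatura.

Appoggiatura.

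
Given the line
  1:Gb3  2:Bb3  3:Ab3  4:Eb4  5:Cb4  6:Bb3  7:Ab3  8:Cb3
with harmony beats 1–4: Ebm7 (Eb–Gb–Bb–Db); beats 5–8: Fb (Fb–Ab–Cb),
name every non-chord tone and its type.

The harmony at that moment is Eb minor seventh chord (Eb, Gb, Bb, Db); Ab3 is not a chord tone.
It is approached by step down from Bb3 and left by leap up to Eb4.
Step in, leap out — an escape tone.
The harmony at that moment is Fb major triad (Fb, Ab, Cb); Bb3 is not a chord tone.
It is approached by step down from Cb4 and left by step down to Ab3.
Step in, step out in the same direction — a passing tone.

Ab3 (beat 3) — escape tone; Bb3 (beat 6) — passing tone.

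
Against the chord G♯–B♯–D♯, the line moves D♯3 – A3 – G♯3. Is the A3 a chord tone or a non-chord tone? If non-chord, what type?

Non-chord tone — an appoggiatura.

The harmony at that moment is G♯ major triad (G♯, B♯, D♯); A3 is not a chord tone.
It is approached by leap up from D♯3 and left by step down to G♯3.
Leap in, step out — an appoggiatura.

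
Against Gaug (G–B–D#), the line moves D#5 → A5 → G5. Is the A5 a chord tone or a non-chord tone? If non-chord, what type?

The harmony at that moment is G augmented triad (G, B, D#); A5 is not a chord tone.
It is approached by leap up from D#5 and left by step down to G5.
Leap in, step out — an appoggiatura.

Non-chord tone — an appoggiatura.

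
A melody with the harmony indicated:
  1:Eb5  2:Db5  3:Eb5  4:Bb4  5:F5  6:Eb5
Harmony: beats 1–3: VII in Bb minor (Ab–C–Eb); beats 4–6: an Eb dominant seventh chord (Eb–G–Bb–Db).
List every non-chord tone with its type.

The harmony at that moment is Ab major triad (Ab, C, Eb); Db5 is not a chord tone.
It is approached by step down from Eb5 and left by step up to Eb5.
Step away and step back to the same note — a neighbor tone (lower neighbor).
The harmony at that moment is Eb dominant seventh chord (Eb, G, Bb, Db); F5 is not a chord tone.
It is approached by leap up from Bb4 and left by step down to Eb5.
Leap in, step out — an appoggiatura.

Db5 (beat 2) — neighbor tone; F5 (beat 5) — appoggiatura.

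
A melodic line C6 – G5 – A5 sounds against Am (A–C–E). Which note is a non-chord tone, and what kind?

The harmony at that moment is A minor triad (A, C, E); G5 is not a chord tone.
It is approached by leap down from C6 and left by step up to A5.
Leap in, step out — an appoggiatura.

G5 is an appoggiatura.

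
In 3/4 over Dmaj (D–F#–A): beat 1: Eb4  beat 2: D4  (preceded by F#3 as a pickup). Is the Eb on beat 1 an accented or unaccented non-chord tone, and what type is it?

Accented appoggiatura.

The harmony at that moment is D major triad (D, F#, A); Eb4 is not a chord tone.
It is approached by leap up from F#3 and left by step down to D4.
Leap in, step out — an appoggiatura.
It falls on the downbeat, so it is accented.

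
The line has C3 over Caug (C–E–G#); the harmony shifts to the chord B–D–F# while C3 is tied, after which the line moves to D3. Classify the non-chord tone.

C3 is a retardation.

The harmony at that moment is B minor triad (B, D, F#); C3 is not a chord tone.
It is held over (the same pitch as the preceding C3) and left by step up to D3.
Held over from the previous chord and resolving up by step — a retardation.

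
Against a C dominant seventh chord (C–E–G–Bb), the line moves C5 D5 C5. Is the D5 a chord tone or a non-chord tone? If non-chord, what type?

The harmony at that moment is C dominant seventh chord (C, E, G, Bb); D5 is not a chord tone.
It is approached by step up from C5 and left by step down to C5.
Step away and step back to the same note — a neighbor tone (upper neighbor).

Non-chord tone — a neighbor tone.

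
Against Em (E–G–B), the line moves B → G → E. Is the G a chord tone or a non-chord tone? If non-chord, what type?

E minor triad contains E, G, B; G is the third, so it is a chord tone.

Chord tone (the third of E minor triad).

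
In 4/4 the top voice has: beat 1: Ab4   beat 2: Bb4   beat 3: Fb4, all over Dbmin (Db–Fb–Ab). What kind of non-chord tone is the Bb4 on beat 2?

Escape tone.

The harmony at that moment is Db minor triad (Db, Fb, Ab); Bb4 is not a chord tone.
It is approached by step up from Ab4 and left by leap down to Fb4.
Step in, leap out, on a weak beat — an escape tone.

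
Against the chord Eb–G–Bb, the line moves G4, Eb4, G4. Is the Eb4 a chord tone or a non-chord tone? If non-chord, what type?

Eb major triad contains Eb, G, Bb; Eb is the root, so it is a chord tone.

Chord tone (the root of Eb major triad).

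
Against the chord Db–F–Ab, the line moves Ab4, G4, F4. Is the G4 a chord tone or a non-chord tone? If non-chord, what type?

Non-chord tone — a passing tone.

The harmony at that moment is Db major triad (Db, F, Ab); G4 is not a chord tone.
It is approached by step down from Ab4 and left by step down to F4.
Step in, step out in the same direction — a passing tone.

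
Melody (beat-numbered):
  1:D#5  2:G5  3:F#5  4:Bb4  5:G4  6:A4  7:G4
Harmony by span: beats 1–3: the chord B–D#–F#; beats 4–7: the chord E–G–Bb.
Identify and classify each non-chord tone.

G5 (beat 2) — appoggiatura; A4 (beat 6) — neighbor tone.

The harmony at that moment is B major triad (B, D#, F#); G5 is not a chord tone.
It is approached by leap up from D#5 and left by step down to F#5.
Leap in, step out — an appoggiatura.
The harmony at that moment is E diminished triad (E, G, Bb); A4 is not a chord tone.
It is approached by step up from G4 and left by step down to G4.
Step away and step back to the same note — a neighbor tone (upper neighbor).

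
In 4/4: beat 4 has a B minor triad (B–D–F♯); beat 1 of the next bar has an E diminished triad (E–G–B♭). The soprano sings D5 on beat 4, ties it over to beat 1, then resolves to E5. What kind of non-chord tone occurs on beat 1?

Retardation.

The harmony at that moment is E diminished triad (E, G, B♭); D5 is not a chord tone.
It is held over (the same pitch as the preceding D5) and left by step up to E5.
Held over from the previous chord and resolving up by step — a retardation.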